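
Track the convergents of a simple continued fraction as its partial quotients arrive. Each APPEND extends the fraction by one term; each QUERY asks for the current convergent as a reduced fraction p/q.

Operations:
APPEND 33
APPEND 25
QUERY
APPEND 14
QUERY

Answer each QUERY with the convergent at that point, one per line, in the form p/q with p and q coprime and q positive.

APPEND 33: p_0 = 33·1 + 0 = 33, q_0 = 33·0 + 1 = 1 → 33/1
APPEND 25: p_1 = 25·33 + 1 = 826, q_1 = 25·1 + 0 = 25 → 826/25
APPEND 14: p_2 = 14·826 + 33 = 11597, q_2 = 14·25 + 1 = 351 → 11597/351

826/25
11597/351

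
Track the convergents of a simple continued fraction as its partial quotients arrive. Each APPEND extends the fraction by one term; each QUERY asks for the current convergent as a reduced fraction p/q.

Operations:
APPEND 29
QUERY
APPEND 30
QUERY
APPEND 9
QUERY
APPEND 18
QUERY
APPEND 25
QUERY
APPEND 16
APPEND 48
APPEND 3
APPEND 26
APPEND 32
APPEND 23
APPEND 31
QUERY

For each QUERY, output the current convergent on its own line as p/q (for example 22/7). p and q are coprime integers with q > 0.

APPEND 29: p_0 = 29·1 + 0 = 29, q_0 = 29·0 + 1 = 1 → 29/1
APPEND 30: p_1 = 30·29 + 1 = 871, q_1 = 30·1 + 0 = 30 → 871/30
APPEND 9: p_2 = 9·871 + 29 = 7868, q_2 = 9·30 + 1 = 271 → 7868/271
APPEND 18: p_3 = 18·7868 + 871 = 142495, q_3 = 18·271 + 30 = 4908 → 142495/4908
APPEND 25: p_4 = 25·142495 + 7868 = 3570243, q_4 = 25·4908 + 271 = 122971 → 3570243/122971
APPEND 16: p_5 = 16·3570243 + 142495 = 57266383, q_5 = 16·122971 + 4908 = 1972444 → 57266383/1972444
APPEND 48: p_6 = 48·57266383 + 3570243 = 2752356627, q_6 = 48·1972444 + 122971 = 94800283 → 2752356627/94800283
APPEND 3: p_7 = 3·2752356627 + 57266383 = 8314336264, q_7 = 3·94800283 + 1972444 = 286373293 → 8314336264/286373293
APPEND 26: p_8 = 26·8314336264 + 2752356627 = 218925099491, q_8 = 26·286373293 + 94800283 = 7540505901 → 218925099491/7540505901
APPEND 32: p_9 = 32·218925099491 + 8314336264 = 7013917519976, q_9 = 32·7540505901 + 286373293 = 241582562125 → 7013917519976/241582562125
APPEND 23: p_10 = 23·7013917519976 + 218925099491 = 161539028058939, q_10 = 23·241582562125 + 7540505901 = 5563939434776 → 161539028058939/5563939434776
APPEND 31: p_11 = 31·161539028058939 + 7013917519976 = 5014723787347085, q_11 = 31·5563939434776 + 241582562125 = 172723705040181 → 5014723787347085/172723705040181

29/1
871/30
7868/271
142495/4908
3570243/122971
5014723787347085/172723705040181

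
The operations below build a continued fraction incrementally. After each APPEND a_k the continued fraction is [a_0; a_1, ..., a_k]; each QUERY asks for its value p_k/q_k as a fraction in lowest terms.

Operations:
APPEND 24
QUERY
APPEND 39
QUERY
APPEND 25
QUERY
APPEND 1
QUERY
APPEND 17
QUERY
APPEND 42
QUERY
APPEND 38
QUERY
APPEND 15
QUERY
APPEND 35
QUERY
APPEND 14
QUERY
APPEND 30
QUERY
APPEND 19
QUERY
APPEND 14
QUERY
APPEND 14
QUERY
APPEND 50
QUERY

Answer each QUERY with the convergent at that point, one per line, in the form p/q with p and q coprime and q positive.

APPEND 24: p_0 = 24·1 + 0 = 24, q_0 = 24·0 + 1 = 1 → 24/1
APPEND 39: p_1 = 39·24 + 1 = 937, q_1 = 39·1 + 0 = 39 → 937/39
APPEND 25: p_2 = 25·937 + 24 = 23449, q_2 = 25·39 + 1 = 976 → 23449/976
APPEND 1: p_3 = 1·23449 + 937 = 24386, q_3 = 1·976 + 39 = 1015 → 24386/1015
APPEND 17: p_4 = 17·24386 + 23449 = 438011, q_4 = 17·1015 + 976 = 18231 → 438011/18231
APPEND 42: p_5 = 42·438011 + 24386 = 18420848, q_5 = 42·18231 + 1015 = 766717 → 18420848/766717
APPEND 38: p_6 = 38·18420848 + 438011 = 700430235, q_6 = 38·766717 + 18231 = 29153477 → 700430235/29153477
APPEND 15: p_7 = 15·700430235 + 18420848 = 10524874373, q_7 = 15·29153477 + 766717 = 438068872 → 10524874373/438068872
APPEND 35: p_8 = 35·10524874373 + 700430235 = 369071033290, q_8 = 35·438068872 + 29153477 = 15361563997 → 369071033290/15361563997
APPEND 14: p_9 = 14·369071033290 + 10524874373 = 5177519340433, q_9 = 14·15361563997 + 438068872 = 215499964830 → 5177519340433/215499964830
APPEND 30: p_10 = 30·5177519340433 + 369071033290 = 155694651246280, q_10 = 30·215499964830 + 15361563997 = 6480360508897 → 155694651246280/6480360508897
APPEND 19: p_11 = 19·155694651246280 + 5177519340433 = 2963375893019753, q_11 = 19·6480360508897 + 215499964830 = 123342349633873 → 2963375893019753/123342349633873
APPEND 14: p_12 = 14·2963375893019753 + 155694651246280 = 41642957153522822, q_12 = 14·123342349633873 + 6480360508897 = 1733273255383119 → 41642957153522822/1733273255383119
APPEND 14: p_13 = 14·41642957153522822 + 2963375893019753 = 585964776042339261, q_13 = 14·1733273255383119 + 123342349633873 = 24389167924997539 → 585964776042339261/24389167924997539
APPEND 50: p_14 = 50·585964776042339261 + 41642957153522822 = 29339881759270485872, q_14 = 50·24389167924997539 + 1733273255383119 = 1221191669505260069 → 29339881759270485872/1221191669505260069

24/1
937/39
23449/976
24386/1015
438011/18231
18420848/766717
700430235/29153477
10524874373/438068872
369071033290/15361563997
5177519340433/215499964830
155694651246280/6480360508897
2963375893019753/123342349633873
41642957153522822/1733273255383119
585964776042339261/24389167924997539
29339881759270485872/1221191669505260069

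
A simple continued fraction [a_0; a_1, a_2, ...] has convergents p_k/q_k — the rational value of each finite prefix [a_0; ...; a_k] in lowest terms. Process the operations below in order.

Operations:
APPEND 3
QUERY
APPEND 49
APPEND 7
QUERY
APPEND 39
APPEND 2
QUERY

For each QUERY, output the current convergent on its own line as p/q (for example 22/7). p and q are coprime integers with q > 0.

APPEND 3: p_0 = 3·1 + 0 = 3, q_0 = 3·0 + 1 = 1 → 3/1
APPEND 49: p_1 = 49·3 + 1 = 148, q_1 = 49·1 + 0 = 49 → 148/49
APPEND 7: p_2 = 7·148 + 3 = 1039, q_2 = 7·49 + 1 = 344 → 1039/344
APPEND 39: p_3 = 39·1039 + 148 = 40669, q_3 = 39·344 + 49 = 13465 → 40669/13465
APPEND 2: p_4 = 2·40669 + 1039 = 82377, q_4 = 2·13465 + 344 = 27274 → 82377/27274

3/1
1039/344
82377/27274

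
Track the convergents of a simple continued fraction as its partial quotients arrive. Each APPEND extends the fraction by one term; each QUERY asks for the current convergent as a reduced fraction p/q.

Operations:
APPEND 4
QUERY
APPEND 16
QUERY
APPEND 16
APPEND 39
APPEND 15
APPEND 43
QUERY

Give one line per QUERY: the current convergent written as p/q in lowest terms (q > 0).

4/1
65/16
26389418/6496245

APPEND 4: p_0 = 4·1 + 0 = 4, q_0 = 4·0 + 1 = 1 → 4/1
APPEND 16: p_1 = 16·4 + 1 = 65, q_1 = 16·1 + 0 = 16 → 65/16
APPEND 16: p_2 = 16·65 + 4 = 1044, q_2 = 16·16 + 1 = 257 → 1044/257
APPEND 39: p_3 = 39·1044 + 65 = 40781, q_3 = 39·257 + 16 = 10039 → 40781/10039
APPEND 15: p_4 = 15·40781 + 1044 = 612759, q_4 = 15·10039 + 257 = 150842 → 612759/150842
APPEND 43: p_5 = 43·612759 + 40781 = 26389418, q_5 = 43·150842 + 10039 = 6496245 → 26389418/6496245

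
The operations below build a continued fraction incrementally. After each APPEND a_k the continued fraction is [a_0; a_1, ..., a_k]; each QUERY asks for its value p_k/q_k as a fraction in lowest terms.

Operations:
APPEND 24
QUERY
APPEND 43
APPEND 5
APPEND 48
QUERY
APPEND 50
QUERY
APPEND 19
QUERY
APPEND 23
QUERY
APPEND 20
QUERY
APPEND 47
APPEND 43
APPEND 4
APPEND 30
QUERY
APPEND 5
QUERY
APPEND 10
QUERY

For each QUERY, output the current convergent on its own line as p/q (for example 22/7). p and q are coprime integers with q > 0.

APPEND 24: p_0 = 24·1 + 0 = 24, q_0 = 24·0 + 1 = 1 → 24/1
APPEND 43: p_1 = 43·24 + 1 = 1033, q_1 = 43·1 + 0 = 43 → 1033/43
APPEND 5: p_2 = 5·1033 + 24 = 5189, q_2 = 5·43 + 1 = 216 → 5189/216
APPEND 48: p_3 = 48·5189 + 1033 = 250105, q_3 = 48·216 + 43 = 10411 → 250105/10411
APPEND 50: p_4 = 50·250105 + 5189 = 12510439, q_4 = 50·10411 + 216 = 520766 → 12510439/520766
APPEND 19: p_5 = 19·12510439 + 250105 = 237948446, q_5 = 19·520766 + 10411 = 9904965 → 237948446/9904965
APPEND 23: p_6 = 23·237948446 + 12510439 = 5485324697, q_6 = 23·9904965 + 520766 = 228334961 → 5485324697/228334961
APPEND 20: p_7 = 20·5485324697 + 237948446 = 109944442386, q_7 = 20·228334961 + 9904965 = 4576604185 → 109944442386/4576604185
APPEND 47: p_8 = 47·109944442386 + 5485324697 = 5172874116839, q_8 = 47·4576604185 + 228334961 = 215328731656 → 5172874116839/215328731656
APPEND 43: p_9 = 43·5172874116839 + 109944442386 = 222543531466463, q_9 = 43·215328731656 + 4576604185 = 9263712065393 → 222543531466463/9263712065393
APPEND 4: p_10 = 4·222543531466463 + 5172874116839 = 895346999982691, q_10 = 4·9263712065393 + 215328731656 = 37270176993228 → 895346999982691/37270176993228
APPEND 30: p_11 = 30·895346999982691 + 222543531466463 = 27082953530947193, q_11 = 30·37270176993228 + 9263712065393 = 1127369021862233 → 27082953530947193/1127369021862233
APPEND 5: p_12 = 5·27082953530947193 + 895346999982691 = 136310114654718656, q_12 = 5·1127369021862233 + 37270176993228 = 5674115286304393 → 136310114654718656/5674115286304393
APPEND 10: p_13 = 10·136310114654718656 + 27082953530947193 = 1390184100078133753, q_13 = 10·5674115286304393 + 1127369021862233 = 57868521884906163 → 1390184100078133753/57868521884906163

24/1
250105/10411
12510439/520766
237948446/9904965
5485324697/228334961
109944442386/4576604185
27082953530947193/1127369021862233
136310114654718656/5674115286304393
1390184100078133753/57868521884906163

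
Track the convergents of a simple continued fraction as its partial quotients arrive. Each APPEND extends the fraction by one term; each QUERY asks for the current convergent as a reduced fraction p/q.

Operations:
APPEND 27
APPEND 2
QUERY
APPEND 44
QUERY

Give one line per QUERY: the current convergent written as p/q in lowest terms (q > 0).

55/2
2447/89

APPEND 27: p_0 = 27·1 + 0 = 27, q_0 = 27·0 + 1 = 1 → 27/1
APPEND 2: p_1 = 2·27 + 1 = 55, q_1 = 2·1 + 0 = 2 → 55/2
APPEND 44: p_2 = 44·55 + 27 = 2447, q_2 = 44·2 + 1 = 89 → 2447/89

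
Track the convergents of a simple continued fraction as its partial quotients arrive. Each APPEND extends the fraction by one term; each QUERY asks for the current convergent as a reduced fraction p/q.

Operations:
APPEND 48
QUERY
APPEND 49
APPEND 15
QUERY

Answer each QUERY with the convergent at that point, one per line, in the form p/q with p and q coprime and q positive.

48/1
35343/736

APPEND 48: p_0 = 48·1 + 0 = 48, q_0 = 48·0 + 1 = 1 → 48/1
APPEND 49: p_1 = 49·48 + 1 = 2353, q_1 = 49·1 + 0 = 49 → 2353/49
APPEND 15: p_2 = 15·2353 + 48 = 35343, q_2 = 15·49 + 1 = 736 → 35343/736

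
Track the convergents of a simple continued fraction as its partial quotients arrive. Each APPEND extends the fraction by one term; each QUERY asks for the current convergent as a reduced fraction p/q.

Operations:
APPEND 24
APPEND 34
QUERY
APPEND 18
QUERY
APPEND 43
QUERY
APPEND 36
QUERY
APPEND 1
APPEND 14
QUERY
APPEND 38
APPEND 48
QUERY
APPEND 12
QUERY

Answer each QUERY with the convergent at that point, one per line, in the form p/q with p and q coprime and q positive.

APPEND 24: p_0 = 24·1 + 0 = 24, q_0 = 24·0 + 1 = 1 → 24/1
APPEND 34: p_1 = 34·24 + 1 = 817, q_1 = 34·1 + 0 = 34 → 817/34
APPEND 18: p_2 = 18·817 + 24 = 14730, q_2 = 18·34 + 1 = 613 → 14730/613
APPEND 43: p_3 = 43·14730 + 817 = 634207, q_3 = 43·613 + 34 = 26393 → 634207/26393
APPEND 36: p_4 = 36·634207 + 14730 = 22846182, q_4 = 36·26393 + 613 = 950761 → 22846182/950761
APPEND 1: p_5 = 1·22846182 + 634207 = 23480389, q_5 = 1·950761 + 26393 = 977154 → 23480389/977154
APPEND 14: p_6 = 14·23480389 + 22846182 = 351571628, q_6 = 14·977154 + 950761 = 14630917 → 351571628/14630917
APPEND 38: p_7 = 38·351571628 + 23480389 = 13383202253, q_7 = 38·14630917 + 977154 = 556952000 → 13383202253/556952000
APPEND 48: p_8 = 48·13383202253 + 351571628 = 642745279772, q_8 = 48·556952000 + 14630917 = 26748326917 → 642745279772/26748326917
APPEND 12: p_9 = 12·642745279772 + 13383202253 = 7726326559517, q_9 = 12·26748326917 + 556952000 = 321536875004 → 7726326559517/321536875004

817/34
14730/613
634207/26393
22846182/950761
351571628/14630917
642745279772/26748326917
7726326559517/321536875004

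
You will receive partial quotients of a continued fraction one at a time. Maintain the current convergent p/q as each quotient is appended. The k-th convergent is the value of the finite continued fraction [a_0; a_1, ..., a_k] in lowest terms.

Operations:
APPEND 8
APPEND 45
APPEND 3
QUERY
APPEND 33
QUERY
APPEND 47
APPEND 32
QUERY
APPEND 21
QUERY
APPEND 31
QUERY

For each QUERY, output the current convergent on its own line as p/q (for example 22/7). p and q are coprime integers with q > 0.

1091/136
36364/4533
54762732/6826517
1151727571/143570044
35758317433/4457497881

APPEND 8: p_0 = 8·1 + 0 = 8, q_0 = 8·0 + 1 = 1 → 8/1
APPEND 45: p_1 = 45·8 + 1 = 361, q_1 = 45·1 + 0 = 45 → 361/45
APPEND 3: p_2 = 3·361 + 8 = 1091, q_2 = 3·45 + 1 = 136 → 1091/136
APPEND 33: p_3 = 33·1091 + 361 = 36364, q_3 = 33·136 + 45 = 4533 → 36364/4533
APPEND 47: p_4 = 47·36364 + 1091 = 1710199, q_4 = 47·4533 + 136 = 213187 → 1710199/213187
APPEND 32: p_5 = 32·1710199 + 36364 = 54762732, q_5 = 32·213187 + 4533 = 6826517 → 54762732/6826517
APPEND 21: p_6 = 21·54762732 + 1710199 = 1151727571, q_6 = 21·6826517 + 213187 = 143570044 → 1151727571/143570044
APPEND 31: p_7 = 31·1151727571 + 54762732 = 35758317433, q_7 = 31·143570044 + 6826517 = 4457497881 → 35758317433/4457497881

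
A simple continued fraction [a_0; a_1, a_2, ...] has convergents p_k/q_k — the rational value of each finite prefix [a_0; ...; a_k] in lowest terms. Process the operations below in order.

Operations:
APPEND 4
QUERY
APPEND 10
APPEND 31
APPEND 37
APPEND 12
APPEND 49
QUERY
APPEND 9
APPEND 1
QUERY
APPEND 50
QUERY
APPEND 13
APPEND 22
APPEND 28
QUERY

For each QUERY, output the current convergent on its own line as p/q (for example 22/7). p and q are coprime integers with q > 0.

APPEND 4: p_0 = 4·1 + 0 = 4, q_0 = 4·0 + 1 = 1 → 4/1
APPEND 10: p_1 = 10·4 + 1 = 41, q_1 = 10·1 + 0 = 10 → 41/10
APPEND 31: p_2 = 31·41 + 4 = 1275, q_2 = 31·10 + 1 = 311 → 1275/311
APPEND 37: p_3 = 37·1275 + 41 = 47216, q_3 = 37·311 + 10 = 11517 → 47216/11517
APPEND 12: p_4 = 12·47216 + 1275 = 567867, q_4 = 12·11517 + 311 = 138515 → 567867/138515
APPEND 49: p_5 = 49·567867 + 47216 = 27872699, q_5 = 49·138515 + 11517 = 6798752 → 27872699/6798752
APPEND 9: p_6 = 9·27872699 + 567867 = 251422158, q_6 = 9·6798752 + 138515 = 61327283 → 251422158/61327283
APPEND 1: p_7 = 1·251422158 + 27872699 = 279294857, q_7 = 1·61327283 + 6798752 = 68126035 → 279294857/68126035
APPEND 50: p_8 = 50·279294857 + 251422158 = 14216165008, q_8 = 50·68126035 + 61327283 = 3467629033 → 14216165008/3467629033
APPEND 13: p_9 = 13·14216165008 + 279294857 = 185089439961, q_9 = 13·3467629033 + 68126035 = 45147303464 → 185089439961/45147303464
APPEND 22: p_10 = 22·185089439961 + 14216165008 = 4086183844150, q_10 = 22·45147303464 + 3467629033 = 996708305241 → 4086183844150/996708305241
APPEND 28: p_11 = 28·4086183844150 + 185089439961 = 114598237076161, q_11 = 28·996708305241 + 45147303464 = 27952979850212 → 114598237076161/27952979850212

4/1
27872699/6798752
279294857/68126035
14216165008/3467629033
114598237076161/27952979850212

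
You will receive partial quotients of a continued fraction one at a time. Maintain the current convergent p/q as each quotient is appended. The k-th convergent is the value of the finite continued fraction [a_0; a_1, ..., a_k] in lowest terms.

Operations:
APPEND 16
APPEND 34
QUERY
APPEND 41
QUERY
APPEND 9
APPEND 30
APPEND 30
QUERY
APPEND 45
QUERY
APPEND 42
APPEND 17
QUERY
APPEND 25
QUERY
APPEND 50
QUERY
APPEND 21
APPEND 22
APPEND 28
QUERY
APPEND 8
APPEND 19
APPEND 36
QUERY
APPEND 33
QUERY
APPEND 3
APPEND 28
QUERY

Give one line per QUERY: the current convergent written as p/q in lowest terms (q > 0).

APPEND 16: p_0 = 16·1 + 0 = 16, q_0 = 16·0 + 1 = 1 → 16/1
APPEND 34: p_1 = 34·16 + 1 = 545, q_1 = 34·1 + 0 = 34 → 545/34
APPEND 41: p_2 = 41·545 + 16 = 22361, q_2 = 41·34 + 1 = 1395 → 22361/1395
APPEND 9: p_3 = 9·22361 + 545 = 201794, q_3 = 9·1395 + 34 = 12589 → 201794/12589
APPEND 30: p_4 = 30·201794 + 22361 = 6076181, q_4 = 30·12589 + 1395 = 379065 → 6076181/379065
APPEND 30: p_5 = 30·6076181 + 201794 = 182487224, q_5 = 30·379065 + 12589 = 11384539 → 182487224/11384539
APPEND 45: p_6 = 45·182487224 + 6076181 = 8218001261, q_6 = 45·11384539 + 379065 = 512683320 → 8218001261/512683320
APPEND 42: p_7 = 42·8218001261 + 182487224 = 345338540186, q_7 = 42·512683320 + 11384539 = 21544083979 → 345338540186/21544083979
APPEND 17: p_8 = 17·345338540186 + 8218001261 = 5878973184423, q_8 = 17·21544083979 + 512683320 = 366762110963 → 5878973184423/366762110963
APPEND 25: p_9 = 25·5878973184423 + 345338540186 = 147319668150761, q_9 = 25·366762110963 + 21544083979 = 9190596858054 → 147319668150761/9190596858054
APPEND 50: p_10 = 50·147319668150761 + 5878973184423 = 7371862380722473, q_10 = 50·9190596858054 + 366762110963 = 459896605013663 → 7371862380722473/459896605013663
APPEND 21: p_11 = 21·7371862380722473 + 147319668150761 = 154956429663322694, q_11 = 21·459896605013663 + 9190596858054 = 9667019302144977 → 154956429663322694/9667019302144977
APPEND 22: p_12 = 22·154956429663322694 + 7371862380722473 = 3416413314973821741, q_12 = 22·9667019302144977 + 459896605013663 = 213134321252203157 → 3416413314973821741/213134321252203157
APPEND 28: p_13 = 28·3416413314973821741 + 154956429663322694 = 95814529248930331442, q_13 = 28·213134321252203157 + 9667019302144977 = 5977428014363833373 → 95814529248930331442/5977428014363833373
APPEND 8: p_14 = 8·95814529248930331442 + 3416413314973821741 = 769932647306416473277, q_14 = 8·5977428014363833373 + 213134321252203157 = 48032558436162870141 → 769932647306416473277/48032558436162870141
APPEND 19: p_15 = 19·769932647306416473277 + 95814529248930331442 = 14724534828070843323705, q_15 = 19·48032558436162870141 + 5977428014363833373 = 918596038301458366052 → 14724534828070843323705/918596038301458366052
APPEND 36: p_16 = 36·14724534828070843323705 + 769932647306416473277 = 530853186457856776126657, q_16 = 36·918596038301458366052 + 48032558436162870141 = 33117489937288664048013 → 530853186457856776126657/33117489937288664048013
APPEND 33: p_17 = 33·530853186457856776126657 + 14724534828070843323705 = 17532879687937344455503386, q_17 = 33·33117489937288664048013 + 918596038301458366052 = 1093795763968827371950481 → 17532879687937344455503386/1093795763968827371950481
APPEND 3: p_18 = 3·17532879687937344455503386 + 530853186457856776126657 = 53129492250269890142636815, q_18 = 3·1093795763968827371950481 + 33117489937288664048013 = 3314504781843770779899456 → 53129492250269890142636815/3314504781843770779899456
APPEND 28: p_19 = 28·53129492250269890142636815 + 17532879687937344455503386 = 1505158662695494268449334206, q_19 = 28·3314504781843770779899456 + 1093795763968827371950481 = 93899929655594409209135249 → 1505158662695494268449334206/93899929655594409209135249

545/34
22361/1395
182487224/11384539
8218001261/512683320
5878973184423/366762110963
147319668150761/9190596858054
7371862380722473/459896605013663
95814529248930331442/5977428014363833373
530853186457856776126657/33117489937288664048013
17532879687937344455503386/1093795763968827371950481
1505158662695494268449334206/93899929655594409209135249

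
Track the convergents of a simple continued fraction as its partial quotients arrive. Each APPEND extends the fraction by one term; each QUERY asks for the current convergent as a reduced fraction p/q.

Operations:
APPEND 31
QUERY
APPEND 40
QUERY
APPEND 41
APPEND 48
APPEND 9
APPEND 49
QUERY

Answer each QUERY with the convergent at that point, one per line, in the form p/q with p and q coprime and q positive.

APPEND 31: p_0 = 31·1 + 0 = 31, q_0 = 31·0 + 1 = 1 → 31/1
APPEND 40: p_1 = 40·31 + 1 = 1241, q_1 = 40·1 + 0 = 40 → 1241/40
APPEND 41: p_2 = 41·1241 + 31 = 50912, q_2 = 41·40 + 1 = 1641 → 50912/1641
APPEND 48: p_3 = 48·50912 + 1241 = 2445017, q_3 = 48·1641 + 40 = 78808 → 2445017/78808
APPEND 9: p_4 = 9·2445017 + 50912 = 22056065, q_4 = 9·78808 + 1641 = 710913 → 22056065/710913
APPEND 49: p_5 = 49·22056065 + 2445017 = 1083192202, q_5 = 49·710913 + 78808 = 34913545 → 1083192202/34913545

31/1
1241/40
1083192202/34913545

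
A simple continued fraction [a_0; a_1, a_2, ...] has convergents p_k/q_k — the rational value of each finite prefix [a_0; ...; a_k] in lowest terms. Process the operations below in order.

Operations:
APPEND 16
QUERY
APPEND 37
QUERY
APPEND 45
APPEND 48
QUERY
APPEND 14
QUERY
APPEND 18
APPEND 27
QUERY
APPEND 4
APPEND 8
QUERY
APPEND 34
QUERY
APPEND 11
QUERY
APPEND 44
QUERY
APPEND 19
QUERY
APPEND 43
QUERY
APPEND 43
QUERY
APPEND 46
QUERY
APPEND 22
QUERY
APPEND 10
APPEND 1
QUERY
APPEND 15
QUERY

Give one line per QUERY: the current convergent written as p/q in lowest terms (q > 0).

16/1
593/37
1282241/80005
17978075/1121736
8789943032/548445567
292667220784/18260873735
9986170166375/623083760511
110140539050909/6872182239356
4856169888406371/302999102292175
92377368418771958/5763855125790681
3977083011895600565/248148769511291458
171106946879929596253/10676160944111323375
7874896639488657028203/491351552198632166708
173418833015630384216719/10820410309314018990951
1915482059811422883412112/119515864954652841067169
30474294123967135750377073/1901433428965131438083753

APPEND 16: p_0 = 16·1 + 0 = 16, q_0 = 16·0 + 1 = 1 → 16/1
APPEND 37: p_1 = 37·16 + 1 = 593, q_1 = 37·1 + 0 = 37 → 593/37
APPEND 45: p_2 = 45·593 + 16 = 26701, q_2 = 45·37 + 1 = 1666 → 26701/1666
APPEND 48: p_3 = 48·26701 + 593 = 1282241, q_3 = 48·1666 + 37 = 80005 → 1282241/80005
APPEND 14: p_4 = 14·1282241 + 26701 = 17978075, q_4 = 14·80005 + 1666 = 1121736 → 17978075/1121736
APPEND 18: p_5 = 18·17978075 + 1282241 = 324887591, q_5 = 18·1121736 + 80005 = 20271253 → 324887591/20271253
APPEND 27: p_6 = 27·324887591 + 17978075 = 8789943032, q_6 = 27·20271253 + 1121736 = 548445567 → 8789943032/548445567
APPEND 4: p_7 = 4·8789943032 + 324887591 = 35484659719, q_7 = 4·548445567 + 20271253 = 2214053521 → 35484659719/2214053521
APPEND 8: p_8 = 8·35484659719 + 8789943032 = 292667220784, q_8 = 8·2214053521 + 548445567 = 18260873735 → 292667220784/18260873735
APPEND 34: p_9 = 34·292667220784 + 35484659719 = 9986170166375, q_9 = 34·18260873735 + 2214053521 = 623083760511 → 9986170166375/623083760511
APPEND 11: p_10 = 11·9986170166375 + 292667220784 = 110140539050909, q_10 = 11·623083760511 + 18260873735 = 6872182239356 → 110140539050909/6872182239356
APPEND 44: p_11 = 44·110140539050909 + 9986170166375 = 4856169888406371, q_11 = 44·6872182239356 + 623083760511 = 302999102292175 → 4856169888406371/302999102292175
APPEND 19: p_12 = 19·4856169888406371 + 110140539050909 = 92377368418771958, q_12 = 19·302999102292175 + 6872182239356 = 5763855125790681 → 92377368418771958/5763855125790681
APPEND 43: p_13 = 43·92377368418771958 + 4856169888406371 = 3977083011895600565, q_13 = 43·5763855125790681 + 302999102292175 = 248148769511291458 → 3977083011895600565/248148769511291458
APPEND 43: p_14 = 43·3977083011895600565 + 92377368418771958 = 171106946879929596253, q_14 = 43·248148769511291458 + 5763855125790681 = 10676160944111323375 → 171106946879929596253/10676160944111323375
APPEND 46: p_15 = 46·171106946879929596253 + 3977083011895600565 = 7874896639488657028203, q_15 = 46·10676160944111323375 + 248148769511291458 = 491351552198632166708 → 7874896639488657028203/491351552198632166708
APPEND 22: p_16 = 22·7874896639488657028203 + 171106946879929596253 = 173418833015630384216719, q_16 = 22·491351552198632166708 + 10676160944111323375 = 10820410309314018990951 → 173418833015630384216719/10820410309314018990951
APPEND 10: p_17 = 10·173418833015630384216719 + 7874896639488657028203 = 1742063226795792499195393, q_17 = 10·10820410309314018990951 + 491351552198632166708 = 108695454645338822076218 → 1742063226795792499195393/108695454645338822076218
APPEND 1: p_18 = 1·1742063226795792499195393 + 173418833015630384216719 = 1915482059811422883412112, q_18 = 1·108695454645338822076218 + 10820410309314018990951 = 119515864954652841067169 → 1915482059811422883412112/119515864954652841067169
APPEND 15: p_19 = 15·1915482059811422883412112 + 1742063226795792499195393 = 30474294123967135750377073, q_19 = 15·119515864954652841067169 + 108695454645338822076218 = 1901433428965131438083753 → 30474294123967135750377073/1901433428965131438083753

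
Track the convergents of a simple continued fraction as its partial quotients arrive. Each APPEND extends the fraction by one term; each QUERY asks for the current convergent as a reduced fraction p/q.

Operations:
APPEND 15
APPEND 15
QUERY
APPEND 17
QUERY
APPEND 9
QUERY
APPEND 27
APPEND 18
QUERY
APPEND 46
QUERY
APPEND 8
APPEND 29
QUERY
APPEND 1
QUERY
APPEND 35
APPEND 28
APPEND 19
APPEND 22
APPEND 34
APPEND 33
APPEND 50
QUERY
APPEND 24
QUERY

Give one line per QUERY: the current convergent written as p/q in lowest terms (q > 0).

226/15
3857/256
34939/2319
17084719/1133961
786844284/52225075
183830175023/12201327344
190142014014/12620261905
4526753393949172486357/300453393781659699486
108732561734891136170667/7216886882216735638373

APPEND 15: p_0 = 15·1 + 0 = 15, q_0 = 15·0 + 1 = 1 → 15/1
APPEND 15: p_1 = 15·15 + 1 = 226, q_1 = 15·1 + 0 = 15 → 226/15
APPEND 17: p_2 = 17·226 + 15 = 3857, q_2 = 17·15 + 1 = 256 → 3857/256
APPEND 9: p_3 = 9·3857 + 226 = 34939, q_3 = 9·256 + 15 = 2319 → 34939/2319
APPEND 27: p_4 = 27·34939 + 3857 = 947210, q_4 = 27·2319 + 256 = 62869 → 947210/62869
APPEND 18: p_5 = 18·947210 + 34939 = 17084719, q_5 = 18·62869 + 2319 = 1133961 → 17084719/1133961
APPEND 46: p_6 = 46·17084719 + 947210 = 786844284, q_6 = 46·1133961 + 62869 = 52225075 → 786844284/52225075
APPEND 8: p_7 = 8·786844284 + 17084719 = 6311838991, q_7 = 8·52225075 + 1133961 = 418934561 → 6311838991/418934561
APPEND 29: p_8 = 29·6311838991 + 786844284 = 183830175023, q_8 = 29·418934561 + 52225075 = 12201327344 → 183830175023/12201327344
APPEND 1: p_9 = 1·183830175023 + 6311838991 = 190142014014, q_9 = 1·12201327344 + 418934561 = 12620261905 → 190142014014/12620261905
APPEND 35: p_10 = 35·190142014014 + 183830175023 = 6838800665513, q_10 = 35·12620261905 + 12201327344 = 453910494019 → 6838800665513/453910494019
APPEND 28: p_11 = 28·6838800665513 + 190142014014 = 191676560648378, q_11 = 28·453910494019 + 12620261905 = 12722114094437 → 191676560648378/12722114094437
APPEND 19: p_12 = 19·191676560648378 + 6838800665513 = 3648693452984695, q_12 = 19·12722114094437 + 453910494019 = 242174078288322 → 3648693452984695/242174078288322
APPEND 22: p_13 = 22·3648693452984695 + 191676560648378 = 80462932526311668, q_13 = 22·242174078288322 + 12722114094437 = 5340551836437521 → 80462932526311668/5340551836437521
APPEND 34: p_14 = 34·80462932526311668 + 3648693452984695 = 2739388399347581407, q_14 = 34·5340551836437521 + 242174078288322 = 181820936517164036 → 2739388399347581407/181820936517164036
APPEND 33: p_15 = 33·2739388399347581407 + 80462932526311668 = 90480280110996498099, q_15 = 33·181820936517164036 + 5340551836437521 = 6005431456902850709 → 90480280110996498099/6005431456902850709
APPEND 50: p_16 = 50·90480280110996498099 + 2739388399347581407 = 4526753393949172486357, q_16 = 50·6005431456902850709 + 181820936517164036 = 300453393781659699486 → 4526753393949172486357/300453393781659699486
APPEND 24: p_17 = 24·4526753393949172486357 + 90480280110996498099 = 108732561734891136170667, q_17 = 24·300453393781659699486 + 6005431456902850709 = 7216886882216735638373 → 108732561734891136170667/7216886882216735638373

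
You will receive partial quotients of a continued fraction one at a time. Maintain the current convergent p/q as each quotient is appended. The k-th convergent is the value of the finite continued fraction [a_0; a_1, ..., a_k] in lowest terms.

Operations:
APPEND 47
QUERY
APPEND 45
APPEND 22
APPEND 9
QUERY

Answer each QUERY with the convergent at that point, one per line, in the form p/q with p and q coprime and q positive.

47/1
421507/8964

APPEND 47: p_0 = 47·1 + 0 = 47, q_0 = 47·0 + 1 = 1 → 47/1
APPEND 45: p_1 = 45·47 + 1 = 2116, q_1 = 45·1 + 0 = 45 → 2116/45
APPEND 22: p_2 = 22·2116 + 47 = 46599, q_2 = 22·45 + 1 = 991 → 46599/991
APPEND 9: p_3 = 9·46599 + 2116 = 421507, q_3 = 9·991 + 45 = 8964 → 421507/8964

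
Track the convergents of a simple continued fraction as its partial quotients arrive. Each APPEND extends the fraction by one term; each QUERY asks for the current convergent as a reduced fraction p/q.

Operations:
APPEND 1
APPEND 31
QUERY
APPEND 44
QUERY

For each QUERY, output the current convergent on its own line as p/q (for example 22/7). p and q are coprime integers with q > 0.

APPEND 1: p_0 = 1·1 + 0 = 1, q_0 = 1·0 + 1 = 1 → 1/1
APPEND 31: p_1 = 31·1 + 1 = 32, q_1 = 31·1 + 0 = 31 → 32/31
APPEND 44: p_2 = 44·32 + 1 = 1409, q_2 = 44·31 + 1 = 1365 → 1409/1365

32/31
1409/1365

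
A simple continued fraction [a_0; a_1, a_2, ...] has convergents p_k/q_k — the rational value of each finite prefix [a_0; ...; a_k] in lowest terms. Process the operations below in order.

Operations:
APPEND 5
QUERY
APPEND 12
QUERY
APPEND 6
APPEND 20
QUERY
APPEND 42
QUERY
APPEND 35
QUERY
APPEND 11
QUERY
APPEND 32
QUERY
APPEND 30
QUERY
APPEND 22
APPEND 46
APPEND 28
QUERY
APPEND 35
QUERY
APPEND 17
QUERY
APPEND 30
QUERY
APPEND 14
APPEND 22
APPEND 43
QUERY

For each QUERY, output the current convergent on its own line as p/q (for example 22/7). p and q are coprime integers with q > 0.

5/1
61/12
7481/1472
314573/61897
11017536/2167867
121507469/23908434
3899256544/767237755
117099203789/23041041084
3329004140439770/655031961676619
116633945774631231/22949494526236487
1986106082309170697/390796438907696898
59699816415049752141/11746842661757143427
795948100596523537877500/156614838471677353684933

APPEND 5: p_0 = 5·1 + 0 = 5, q_0 = 5·0 + 1 = 1 → 5/1
APPEND 12: p_1 = 12·5 + 1 = 61, q_1 = 12·1 + 0 = 12 → 61/12
APPEND 6: p_2 = 6·61 + 5 = 371, q_2 = 6·12 + 1 = 73 → 371/73
APPEND 20: p_3 = 20·371 + 61 = 7481, q_3 = 20·73 + 12 = 1472 → 7481/1472
APPEND 42: p_4 = 42·7481 + 371 = 314573, q_4 = 42·1472 + 73 = 61897 → 314573/61897
APPEND 35: p_5 = 35·314573 + 7481 = 11017536, q_5 = 35·61897 + 1472 = 2167867 → 11017536/2167867
APPEND 11: p_6 = 11·11017536 + 314573 = 121507469, q_6 = 11·2167867 + 61897 = 23908434 → 121507469/23908434
APPEND 32: p_7 = 32·121507469 + 11017536 = 3899256544, q_7 = 32·23908434 + 2167867 = 767237755 → 3899256544/767237755
APPEND 30: p_8 = 30·3899256544 + 121507469 = 117099203789, q_8 = 30·767237755 + 23908434 = 23041041084 → 117099203789/23041041084
APPEND 22: p_9 = 22·117099203789 + 3899256544 = 2580081739902, q_9 = 22·23041041084 + 767237755 = 507670141603 → 2580081739902/507670141603
APPEND 46: p_10 = 46·2580081739902 + 117099203789 = 118800859239281, q_10 = 46·507670141603 + 23041041084 = 23375867554822 → 118800859239281/23375867554822
APPEND 28: p_11 = 28·118800859239281 + 2580081739902 = 3329004140439770, q_11 = 28·23375867554822 + 507670141603 = 655031961676619 → 3329004140439770/655031961676619
APPEND 35: p_12 = 35·3329004140439770 + 118800859239281 = 116633945774631231, q_12 = 35·655031961676619 + 23375867554822 = 22949494526236487 → 116633945774631231/22949494526236487
APPEND 17: p_13 = 17·116633945774631231 + 3329004140439770 = 1986106082309170697, q_13 = 17·22949494526236487 + 655031961676619 = 390796438907696898 → 1986106082309170697/390796438907696898
APPEND 30: p_14 = 30·1986106082309170697 + 116633945774631231 = 59699816415049752141, q_14 = 30·390796438907696898 + 22949494526236487 = 11746842661757143427 → 59699816415049752141/11746842661757143427
APPEND 14: p_15 = 14·59699816415049752141 + 1986106082309170697 = 837783535893005700671, q_15 = 14·11746842661757143427 + 390796438907696898 = 164846593703507704876 → 837783535893005700671/164846593703507704876
APPEND 22: p_16 = 22·837783535893005700671 + 59699816415049752141 = 18490937606061175166903, q_16 = 22·164846593703507704876 + 11746842661757143427 = 3638371904138926650699 → 18490937606061175166903/3638371904138926650699
APPEND 43: p_17 = 43·18490937606061175166903 + 837783535893005700671 = 795948100596523537877500, q_17 = 43·3638371904138926650699 + 164846593703507704876 = 156614838471677353684933 → 795948100596523537877500/156614838471677353684933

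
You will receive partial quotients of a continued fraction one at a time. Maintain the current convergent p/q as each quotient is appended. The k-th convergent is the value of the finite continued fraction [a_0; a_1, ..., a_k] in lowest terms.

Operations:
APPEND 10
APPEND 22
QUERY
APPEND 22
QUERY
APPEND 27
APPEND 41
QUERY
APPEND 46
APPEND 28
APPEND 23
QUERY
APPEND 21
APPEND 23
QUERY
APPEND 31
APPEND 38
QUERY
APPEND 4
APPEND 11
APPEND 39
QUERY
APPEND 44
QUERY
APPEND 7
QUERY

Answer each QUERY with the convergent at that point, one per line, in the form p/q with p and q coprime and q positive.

221/22
4872/485
5407237/538282
160642076666/15991667891
77911158318343/7755934153046
91985713031986559/9157034097503664
162842878560255866041/16210754283041596706
7169252618627713562811/713687903463475731965
50347611208954250805718/5012026078527371720461

APPEND 10: p_0 = 10·1 + 0 = 10, q_0 = 10·0 + 1 = 1 → 10/1
APPEND 22: p_1 = 22·10 + 1 = 221, q_1 = 22·1 + 0 = 22 → 221/22
APPEND 22: p_2 = 22·221 + 10 = 4872, q_2 = 22·22 + 1 = 485 → 4872/485
APPEND 27: p_3 = 27·4872 + 221 = 131765, q_3 = 27·485 + 22 = 13117 → 131765/13117
APPEND 41: p_4 = 41·131765 + 4872 = 5407237, q_4 = 41·13117 + 485 = 538282 → 5407237/538282
APPEND 46: p_5 = 46·5407237 + 131765 = 248864667, q_5 = 46·538282 + 13117 = 24774089 → 248864667/24774089
APPEND 28: p_6 = 28·248864667 + 5407237 = 6973617913, q_6 = 28·24774089 + 538282 = 694212774 → 6973617913/694212774
APPEND 23: p_7 = 23·6973617913 + 248864667 = 160642076666, q_7 = 23·694212774 + 24774089 = 15991667891 → 160642076666/15991667891
APPEND 21: p_8 = 21·160642076666 + 6973617913 = 3380457227899, q_8 = 21·15991667891 + 694212774 = 336519238485 → 3380457227899/336519238485
APPEND 23: p_9 = 23·3380457227899 + 160642076666 = 77911158318343, q_9 = 23·336519238485 + 15991667891 = 7755934153046 → 77911158318343/7755934153046
APPEND 31: p_10 = 31·77911158318343 + 3380457227899 = 2418626365096532, q_10 = 31·7755934153046 + 336519238485 = 240770477982911 → 2418626365096532/240770477982911
APPEND 38: p_11 = 38·2418626365096532 + 77911158318343 = 91985713031986559, q_11 = 38·240770477982911 + 7755934153046 = 9157034097503664 → 91985713031986559/9157034097503664
APPEND 4: p_12 = 4·91985713031986559 + 2418626365096532 = 370361478493042768, q_12 = 4·9157034097503664 + 240770477982911 = 36868906867997567 → 370361478493042768/36868906867997567
APPEND 11: p_13 = 11·370361478493042768 + 91985713031986559 = 4165961976455457007, q_13 = 11·36868906867997567 + 9157034097503664 = 414715009645476901 → 4165961976455457007/414715009645476901
APPEND 39: p_14 = 39·4165961976455457007 + 370361478493042768 = 162842878560255866041, q_14 = 39·414715009645476901 + 36868906867997567 = 16210754283041596706 → 162842878560255866041/16210754283041596706
APPEND 44: p_15 = 44·162842878560255866041 + 4165961976455457007 = 7169252618627713562811, q_15 = 44·16210754283041596706 + 414715009645476901 = 713687903463475731965 → 7169252618627713562811/713687903463475731965
APPEND 7: p_16 = 7·7169252618627713562811 + 162842878560255866041 = 50347611208954250805718, q_16 = 7·713687903463475731965 + 16210754283041596706 = 5012026078527371720461 → 50347611208954250805718/5012026078527371720461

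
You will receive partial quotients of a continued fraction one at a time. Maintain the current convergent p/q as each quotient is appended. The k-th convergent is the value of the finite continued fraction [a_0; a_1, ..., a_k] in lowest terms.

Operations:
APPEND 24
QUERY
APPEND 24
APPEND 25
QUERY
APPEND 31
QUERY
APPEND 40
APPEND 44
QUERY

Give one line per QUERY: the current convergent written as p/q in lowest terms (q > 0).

APPEND 24: p_0 = 24·1 + 0 = 24, q_0 = 24·0 + 1 = 1 → 24/1
APPEND 24: p_1 = 24·24 + 1 = 577, q_1 = 24·1 + 0 = 24 → 577/24
APPEND 25: p_2 = 25·577 + 24 = 14449, q_2 = 25·24 + 1 = 601 → 14449/601
APPEND 31: p_3 = 31·14449 + 577 = 448496, q_3 = 31·601 + 24 = 18655 → 448496/18655
APPEND 40: p_4 = 40·448496 + 14449 = 17954289, q_4 = 40·18655 + 601 = 746801 → 17954289/746801
APPEND 44: p_5 = 44·17954289 + 448496 = 790437212, q_5 = 44·746801 + 18655 = 32877899 → 790437212/32877899

24/1
14449/601
448496/18655
790437212/32877899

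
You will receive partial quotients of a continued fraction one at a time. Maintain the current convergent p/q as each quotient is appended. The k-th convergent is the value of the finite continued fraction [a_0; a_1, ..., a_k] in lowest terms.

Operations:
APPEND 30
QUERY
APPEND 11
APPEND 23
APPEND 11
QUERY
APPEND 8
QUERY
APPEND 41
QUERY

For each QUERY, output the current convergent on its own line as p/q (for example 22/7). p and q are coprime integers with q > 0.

30/1
84404/2805
682875/22694
28082279/933259

APPEND 30: p_0 = 30·1 + 0 = 30, q_0 = 30·0 + 1 = 1 → 30/1
APPEND 11: p_1 = 11·30 + 1 = 331, q_1 = 11·1 + 0 = 11 → 331/11
APPEND 23: p_2 = 23·331 + 30 = 7643, q_2 = 23·11 + 1 = 254 → 7643/254
APPEND 11: p_3 = 11·7643 + 331 = 84404, q_3 = 11·254 + 11 = 2805 → 84404/2805
APPEND 8: p_4 = 8·84404 + 7643 = 682875, q_4 = 8·2805 + 254 = 22694 → 682875/22694
APPEND 41: p_5 = 41·682875 + 84404 = 28082279, q_5 = 41·22694 + 2805 = 933259 → 28082279/933259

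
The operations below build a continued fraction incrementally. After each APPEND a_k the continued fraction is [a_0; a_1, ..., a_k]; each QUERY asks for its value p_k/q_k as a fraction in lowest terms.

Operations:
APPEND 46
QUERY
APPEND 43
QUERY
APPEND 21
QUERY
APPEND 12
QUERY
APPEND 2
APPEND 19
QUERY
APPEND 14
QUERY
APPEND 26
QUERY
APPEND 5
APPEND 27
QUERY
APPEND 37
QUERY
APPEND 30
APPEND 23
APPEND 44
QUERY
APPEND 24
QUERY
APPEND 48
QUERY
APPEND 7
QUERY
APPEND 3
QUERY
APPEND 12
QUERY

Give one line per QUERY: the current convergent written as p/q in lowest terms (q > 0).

46/1
1979/43
41605/904
501239/10891
20338816/441925
285787507/6209636
7450813998/161892461
1021026966417/22185034868
37815537614926/821661962057
1151912372089638305/25028933593564022
27672050950263460777/601262684917119879
1329410357984735755601/28885637809615318214
9333544556843413749984/202800727352224347377
29330044028514977005553/637287819866288360345
361294072899023137816620/7850254565747684671517

APPEND 46: p_0 = 46·1 + 0 = 46, q_0 = 46·0 + 1 = 1 → 46/1
APPEND 43: p_1 = 43·46 + 1 = 1979, q_1 = 43·1 + 0 = 43 → 1979/43
APPEND 21: p_2 = 21·1979 + 46 = 41605, q_2 = 21·43 + 1 = 904 → 41605/904
APPEND 12: p_3 = 12·41605 + 1979 = 501239, q_3 = 12·904 + 43 = 10891 → 501239/10891
APPEND 2: p_4 = 2·501239 + 41605 = 1044083, q_4 = 2·10891 + 904 = 22686 → 1044083/22686
APPEND 19: p_5 = 19·1044083 + 501239 = 20338816, q_5 = 19·22686 + 10891 = 441925 → 20338816/441925
APPEND 14: p_6 = 14·20338816 + 1044083 = 285787507, q_6 = 14·441925 + 22686 = 6209636 → 285787507/6209636
APPEND 26: p_7 = 26·285787507 + 20338816 = 7450813998, q_7 = 26·6209636 + 441925 = 161892461 → 7450813998/161892461
APPEND 5: p_8 = 5·7450813998 + 285787507 = 37539857497, q_8 = 5·161892461 + 6209636 = 815671941 → 37539857497/815671941
APPEND 27: p_9 = 27·37539857497 + 7450813998 = 1021026966417, q_9 = 27·815671941 + 161892461 = 22185034868 → 1021026966417/22185034868
APPEND 37: p_10 = 37·1021026966417 + 37539857497 = 37815537614926, q_10 = 37·22185034868 + 815671941 = 821661962057 → 37815537614926/821661962057
APPEND 30: p_11 = 30·37815537614926 + 1021026966417 = 1135487155414197, q_11 = 30·821661962057 + 22185034868 = 24672043896578 → 1135487155414197/24672043896578
APPEND 23: p_12 = 23·1135487155414197 + 37815537614926 = 26154020112141457, q_12 = 23·24672043896578 + 821661962057 = 568278671583351 → 26154020112141457/568278671583351
APPEND 44: p_13 = 44·26154020112141457 + 1135487155414197 = 1151912372089638305, q_13 = 44·568278671583351 + 24672043896578 = 25028933593564022 → 1151912372089638305/25028933593564022
APPEND 24: p_14 = 24·1151912372089638305 + 26154020112141457 = 27672050950263460777, q_14 = 24·25028933593564022 + 568278671583351 = 601262684917119879 → 27672050950263460777/601262684917119879
APPEND 48: p_15 = 48·27672050950263460777 + 1151912372089638305 = 1329410357984735755601, q_15 = 48·601262684917119879 + 25028933593564022 = 28885637809615318214 → 1329410357984735755601/28885637809615318214
APPEND 7: p_16 = 7·1329410357984735755601 + 27672050950263460777 = 9333544556843413749984, q_16 = 7·28885637809615318214 + 601262684917119879 = 202800727352224347377 → 9333544556843413749984/202800727352224347377
APPEND 3: p_17 = 3·9333544556843413749984 + 1329410357984735755601 = 29330044028514977005553, q_17 = 3·202800727352224347377 + 28885637809615318214 = 637287819866288360345 → 29330044028514977005553/637287819866288360345
APPEND 12: p_18 = 12·29330044028514977005553 + 9333544556843413749984 = 361294072899023137816620, q_18 = 12·637287819866288360345 + 202800727352224347377 = 7850254565747684671517 → 361294072899023137816620/7850254565747684671517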